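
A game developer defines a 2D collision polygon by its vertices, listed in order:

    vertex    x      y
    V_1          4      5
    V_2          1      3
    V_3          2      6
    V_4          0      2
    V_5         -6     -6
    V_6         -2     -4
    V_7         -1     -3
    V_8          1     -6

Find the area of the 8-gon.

Apply Gauss's area formula: 2A = Σ (x_i·y_{i+1} − x_{i+1}·y_i), indices taken mod 8.
Σ = (7) + (0) + (4) + (12) + (12) + (2) + (9) + (29) = 75
Area = |Σ|/2 = 37.5.

37.5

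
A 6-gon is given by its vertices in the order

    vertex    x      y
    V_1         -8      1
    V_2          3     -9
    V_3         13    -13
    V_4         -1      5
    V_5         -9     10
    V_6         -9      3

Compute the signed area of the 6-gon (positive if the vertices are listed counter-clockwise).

Σ = (69) + (78) + (52) + (35) + (63) + (15) = 312
Signed area = Σ/2 = 156 (positive ⇒ counter-clockwise traversal).

156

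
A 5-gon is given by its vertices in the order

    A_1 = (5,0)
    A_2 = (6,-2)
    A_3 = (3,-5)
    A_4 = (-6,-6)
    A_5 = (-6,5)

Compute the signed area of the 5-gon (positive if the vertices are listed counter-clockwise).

-86.5

Apply the shoelace (surveyor's) formula: 2A = Σ (x_i·y_{i+1} − x_{i+1}·y_i), indices taken mod 5.
Cross-terms: -10, -24, -48, -66, -25  ⇒  Σ = -173
Signed area = Σ/2 = -86.5 (negative ⇒ clockwise traversal).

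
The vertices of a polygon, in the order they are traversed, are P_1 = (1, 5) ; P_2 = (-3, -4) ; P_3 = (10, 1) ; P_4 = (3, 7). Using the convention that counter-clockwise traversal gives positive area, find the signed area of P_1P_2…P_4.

Σ = (11) + (37) + (67) + (8) = 123
Signed area = Σ/2 = 61.5 (positive ⇒ counter-clockwise traversal).

61.5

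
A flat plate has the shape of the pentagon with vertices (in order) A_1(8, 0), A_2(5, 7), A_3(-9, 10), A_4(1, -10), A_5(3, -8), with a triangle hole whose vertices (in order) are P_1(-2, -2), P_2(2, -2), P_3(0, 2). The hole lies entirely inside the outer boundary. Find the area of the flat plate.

Outer boundary:
Σ = (56) + (113) + (80) + (22) + (64) = 335
Area = |Σ|/2 = 167.5.
Hole:
Σ = (8) + (4) + (4) = 16
Area = |Σ|/2 = 8.
Net area = 167.5 − 8 = 159.5.

159.5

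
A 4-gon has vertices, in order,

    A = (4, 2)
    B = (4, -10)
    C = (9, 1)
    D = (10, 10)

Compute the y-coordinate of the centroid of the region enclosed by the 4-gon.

Apply the shoelace formula. First the cross-terms c_i = x_i·y_{i+1} − x_{i+1}·y_i:
  -48, 94, 80, -20  ⇒  2A = 106, A = 53.
Then Σ (y_i + y_{i+1})·c_i = 178, so ȳ = 178 / (6·53) = 89/159.

89/159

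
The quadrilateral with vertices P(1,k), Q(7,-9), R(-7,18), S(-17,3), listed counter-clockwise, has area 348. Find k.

The doubled signed area Σ (x_i y_{i+1} − x_{i+1} y_i) is linear in k.
With k=0 it equals 336; the coefficient of k is -24 (from the two edges through P).
So -24·k + 336 = 2·348 = 696 ⇒ k = -15.

-15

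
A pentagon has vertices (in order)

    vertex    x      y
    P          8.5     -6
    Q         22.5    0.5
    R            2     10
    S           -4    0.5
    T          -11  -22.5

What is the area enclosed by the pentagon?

Cross-terms: 139.25, 224, 41, 95.5, 257.25  ⇒  Σ = 757
Area = |Σ|/2 = 378.5.

378.5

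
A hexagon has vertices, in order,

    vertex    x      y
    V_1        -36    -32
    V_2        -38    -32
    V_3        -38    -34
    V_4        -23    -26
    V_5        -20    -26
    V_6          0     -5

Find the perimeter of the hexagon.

98

|V_1V_2| = √((-2)² + (0)²) = √4 = 2
|V_2V_3| = √((0)² + (-2)²) = √4 = 2
|V_3V_4| = √((15)² + (8)²) = √289 = 17
|V_4V_5| = √((3)² + (0)²) = √9 = 3
|V_5V_6| = √((20)² + (21)²) = √841 = 29
|V_6V_1| = √((-36)² + (-27)²) = √2025 = 45
Perimeter = 2 + 2 + 17 + 3 + 29 + 45 = 98.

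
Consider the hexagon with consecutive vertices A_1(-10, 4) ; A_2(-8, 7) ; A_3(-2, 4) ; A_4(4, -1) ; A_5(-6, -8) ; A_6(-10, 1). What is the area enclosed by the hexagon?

Apply the shoelace formula: 2A = Σ (x_i·y_{i+1} − x_{i+1}·y_i), indices taken mod 6.
Σ = (-38) + (-18) + (-14) + (-38) + (-86) + (-30) = -224
Area = |Σ|/2 = 112.

112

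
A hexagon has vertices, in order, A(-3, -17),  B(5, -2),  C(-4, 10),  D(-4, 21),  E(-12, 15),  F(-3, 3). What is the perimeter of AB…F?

88

|AB| = √((8)² + (15)²) = √289 = 17
|BC| = √((-9)² + (12)²) = √225 = 15
|CD| = √((0)² + (11)²) = √121 = 11
|DE| = √((-8)² + (-6)²) = √100 = 10
|EF| = √((9)² + (-12)²) = √225 = 15
|FA| = √((0)² + (-20)²) = √400 = 20
Perimeter = 17 + 15 + 11 + 10 + 15 + 20 = 88.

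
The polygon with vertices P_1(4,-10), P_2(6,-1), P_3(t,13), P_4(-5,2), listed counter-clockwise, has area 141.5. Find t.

14

The doubled signed area Σ (x_i y_{i+1} − x_{i+1} y_i) is linear in t.
With t=0 it equals 241; the coefficient of t is 3 (from the two edges through P_3).
So 3·t + 241 = 2·141.5 = 283 ⇒ t = 14.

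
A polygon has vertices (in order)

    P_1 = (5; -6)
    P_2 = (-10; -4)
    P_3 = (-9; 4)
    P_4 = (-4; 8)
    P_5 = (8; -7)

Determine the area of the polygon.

130.5

Σ = (-80) + (-76) + (-56) + (-36) + (-13) = -261
Area = |Σ|/2 = 130.5.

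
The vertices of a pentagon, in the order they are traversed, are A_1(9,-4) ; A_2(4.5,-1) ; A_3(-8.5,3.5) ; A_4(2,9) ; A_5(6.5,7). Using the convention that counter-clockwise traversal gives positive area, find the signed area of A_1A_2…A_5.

-100.375

Σ = (9) + (7.25) + (-83.5) + (-44.5) + (-89) = -200.75
Signed area = Σ/2 = -100.375 (negative ⇒ clockwise traversal).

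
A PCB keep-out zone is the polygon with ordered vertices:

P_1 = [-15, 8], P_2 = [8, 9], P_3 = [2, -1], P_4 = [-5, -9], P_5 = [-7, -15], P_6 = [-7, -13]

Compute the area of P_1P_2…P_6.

Apply the shoelace (surveyor's) formula: 2A = Σ (x_i·y_{i+1} − x_{i+1}·y_i), indices taken mod 6.
Cross-terms: -199, -26, -23, 12, -14, -251  ⇒  Σ = -501
Area = |Σ|/2 = 250.5.

250.5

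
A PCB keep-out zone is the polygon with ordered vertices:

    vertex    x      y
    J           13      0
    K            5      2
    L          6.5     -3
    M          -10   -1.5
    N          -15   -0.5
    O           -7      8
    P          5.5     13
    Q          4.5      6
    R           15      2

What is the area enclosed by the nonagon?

225.125

Σ = (26) + (-28) + (-39.75) + (-17.5) + (-123.5) + (-135) + (-25.5) + (-81) + (-26) = -450.25
Area = |Σ|/2 = 225.125.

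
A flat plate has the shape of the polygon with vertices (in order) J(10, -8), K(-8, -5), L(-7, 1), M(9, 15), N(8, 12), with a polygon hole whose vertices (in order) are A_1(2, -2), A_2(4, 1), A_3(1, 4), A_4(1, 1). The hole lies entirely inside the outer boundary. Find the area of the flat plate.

224.5

Outer boundary:
Apply the surveyor's formula: 2A = Σ (x_i·y_{i+1} − x_{i+1}·y_i), indices taken mod 5.
Σ = (-114) + (-43) + (-114) + (-12) + (-184) = -467
Area = |Σ|/2 = 233.5.
Hole:
Apply the surveyor's formula: 2A = Σ (x_i·y_{i+1} − x_{i+1}·y_i), indices taken mod 4.
Σ = (10) + (15) + (-3) + (-4) = 18
Area = |Σ|/2 = 9.
Net area = 233.5 − 9 = 224.5.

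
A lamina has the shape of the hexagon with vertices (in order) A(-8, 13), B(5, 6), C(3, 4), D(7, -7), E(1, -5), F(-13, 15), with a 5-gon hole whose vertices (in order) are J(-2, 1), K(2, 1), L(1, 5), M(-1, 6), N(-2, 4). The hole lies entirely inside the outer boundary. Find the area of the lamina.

128.5

Outer boundary:
Apply the shoelace (surveyor's) formula: 2A = Σ (x_i·y_{i+1} − x_{i+1}·y_i), indices taken mod 6.
A→B: (-8)(6) − (5)(13) = -113
B→C: (5)(4) − (3)(6) = 2
C→D: (3)(-7) − (7)(4) = -49
D→E: (7)(-5) − (1)(-7) = -28
E→F: (1)(15) − (-13)(-5) = -50
F→A: (-13)(13) − (-8)(15) = -49
Σ = -287
Area = |Σ|/2 = 143.5.
Hole:
J→K: (-2)(1) − (2)(1) = -4
K→L: (2)(5) − (1)(1) = 9
L→M: (1)(6) − (-1)(5) = 11
M→N: (-1)(4) − (-2)(6) = 8
N→J: (-2)(1) − (-2)(4) = 6
Σ = 30
Area = |Σ|/2 = 15.
Net area = 143.5 − 15 = 128.5.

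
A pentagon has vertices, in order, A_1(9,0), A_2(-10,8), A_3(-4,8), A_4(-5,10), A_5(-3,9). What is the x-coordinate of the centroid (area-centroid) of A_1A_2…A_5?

Apply the shoelace formula. First the cross-terms c_i = x_i·y_{i+1} − x_{i+1}·y_i:
  72, -48, 0, -15, -81  ⇒  2A = -72, A = -36.
Then Σ (x_i + x_{i+1})·c_i = 234, so x̄ = 234 / (6·(-36)) = -13/12.

-13/12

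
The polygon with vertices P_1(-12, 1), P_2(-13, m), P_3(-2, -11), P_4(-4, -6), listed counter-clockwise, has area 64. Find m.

Write out the shoelace sum; only the two edges meeting at P_2 involve m:
2·Area = [((-12)·m − (-13)·1) + ((-13)·(-11) − (-2)·m)] + -108
       = -10·m + 48 = 128
⇒ m = -8.

-8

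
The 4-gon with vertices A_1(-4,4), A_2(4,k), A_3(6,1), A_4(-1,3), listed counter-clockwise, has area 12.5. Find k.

Write out the shoelace sum; only the two edges meeting at A_2 involve k:
2·Area = [((-4)·k − 4·4) + (4·1 − 6·k)] + 27
       = -10·k + 15 = 25
⇒ k = -1.

-1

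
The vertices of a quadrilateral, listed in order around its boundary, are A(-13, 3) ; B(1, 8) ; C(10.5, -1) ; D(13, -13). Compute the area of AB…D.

222.75

Apply the shoelace (surveyor's) formula: 2A = Σ (x_i·y_{i+1} − x_{i+1}·y_i), indices taken mod 4.
Σ = (-107) + (-85) + (-123.5) + (-130) = -445.5
Area = |Σ|/2 = 222.75.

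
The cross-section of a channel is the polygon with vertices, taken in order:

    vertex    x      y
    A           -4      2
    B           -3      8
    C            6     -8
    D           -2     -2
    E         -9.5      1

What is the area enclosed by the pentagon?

Apply the surveyor's formula: 2A = Σ (x_i·y_{i+1} − x_{i+1}·y_i), indices taken mod 5.
Cross-terms: -26, -24, -28, -21, -15  ⇒  Σ = -114
Area = |Σ|/2 = 57.

57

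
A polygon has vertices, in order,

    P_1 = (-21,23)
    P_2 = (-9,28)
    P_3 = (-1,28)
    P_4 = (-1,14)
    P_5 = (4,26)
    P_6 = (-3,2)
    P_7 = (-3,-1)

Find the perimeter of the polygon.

106

|P_1P_2| = √((12)² + (5)²) = √169 = 13
|P_2P_3| = √((8)² + (0)²) = √64 = 8
|P_3P_4| = √((0)² + (-14)²) = √196 = 14
|P_4P_5| = √((5)² + (12)²) = √169 = 13
|P_5P_6| = √((-7)² + (-24)²) = √625 = 25
|P_6P_7| = √((0)² + (-3)²) = √9 = 3
|P_7P_1| = √((-18)² + (24)²) = √900 = 30
Perimeter = 13 + 8 + 14 + 13 + 25 + 3 + 30 = 106.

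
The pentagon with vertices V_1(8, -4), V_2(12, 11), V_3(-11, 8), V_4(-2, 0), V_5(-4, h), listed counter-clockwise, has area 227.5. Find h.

-7

The doubled signed area Σ (x_i y_{i+1} − x_{i+1} y_i) is linear in h.
With h=0 it equals 385; the coefficient of h is -10 (from the two edges through V_5).
So -10·h + 385 = 2·227.5 = 455 ⇒ h = -7.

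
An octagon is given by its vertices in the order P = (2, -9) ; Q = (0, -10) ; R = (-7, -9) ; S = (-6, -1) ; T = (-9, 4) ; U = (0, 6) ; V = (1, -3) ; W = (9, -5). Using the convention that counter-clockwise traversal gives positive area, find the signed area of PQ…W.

-139.5

Apply the shoelace formula: 2A = Σ (x_i·y_{i+1} − x_{i+1}·y_i), indices taken mod 8.
Σ = (-20) + (-70) + (-47) + (-33) + (-54) + (-6) + (22) + (-71) = -279
Signed area = Σ/2 = -139.5 (negative ⇒ clockwise traversal).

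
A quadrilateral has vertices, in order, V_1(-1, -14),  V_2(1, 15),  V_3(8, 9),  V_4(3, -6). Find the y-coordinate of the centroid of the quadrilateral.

386/141

Apply the shoelace (surveyor's) formula. First the cross-terms c_i = x_i·y_{i+1} − x_{i+1}·y_i:
  -1, -111, -75, -48  ⇒  2A = -235, A = -117.5.
Then Σ (y_i + y_{i+1})·c_i = -1930, so ȳ = -1930 / (6·(-117.5)) = 386/141.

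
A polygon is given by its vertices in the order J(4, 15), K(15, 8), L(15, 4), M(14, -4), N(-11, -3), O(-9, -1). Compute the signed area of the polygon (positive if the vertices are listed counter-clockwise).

-301

Σ = (-193) + (-60) + (-116) + (-86) + (-16) + (-131) = -602
Signed area = Σ/2 = -301 (negative ⇒ clockwise traversal).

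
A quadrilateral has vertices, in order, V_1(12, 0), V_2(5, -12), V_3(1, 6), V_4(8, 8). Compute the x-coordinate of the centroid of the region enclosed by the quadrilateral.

Apply the surveyor's formula. First the cross-terms c_i = x_i·y_{i+1} − x_{i+1}·y_i:
  -144, 42, -40, -96  ⇒  2A = -238, A = -119.
Then Σ (x_i + x_{i+1})·c_i = -4476, so x̄ = -4476 / (6·(-119)) = 746/119.

746/119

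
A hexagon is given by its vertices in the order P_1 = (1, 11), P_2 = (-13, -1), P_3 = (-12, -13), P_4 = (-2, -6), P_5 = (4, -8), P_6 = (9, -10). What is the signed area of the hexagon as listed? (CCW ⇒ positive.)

Apply the shoelace (surveyor's) formula: 2A = Σ (x_i·y_{i+1} − x_{i+1}·y_i), indices taken mod 6.
Σ = (142) + (157) + (46) + (40) + (32) + (109) = 526
Signed area = Σ/2 = 263 (positive ⇒ counter-clockwise traversal).

263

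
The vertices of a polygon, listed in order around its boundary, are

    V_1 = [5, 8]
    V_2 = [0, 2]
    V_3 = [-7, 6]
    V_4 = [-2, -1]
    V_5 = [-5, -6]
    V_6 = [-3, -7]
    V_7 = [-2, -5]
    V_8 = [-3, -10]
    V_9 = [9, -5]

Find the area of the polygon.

Σ = (10) + (14) + (19) + (7) + (17) + (1) + (5) + (105) + (97) = 275
Area = |Σ|/2 = 137.5.

137.5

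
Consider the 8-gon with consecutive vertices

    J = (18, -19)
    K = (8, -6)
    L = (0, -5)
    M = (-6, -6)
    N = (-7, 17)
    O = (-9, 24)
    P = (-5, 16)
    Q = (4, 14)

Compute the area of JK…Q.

Σ = (44) + (-40) + (-30) + (-144) + (-15) + (-24) + (-134) + (-328) = -671
Area = |Σ|/2 = 335.5.

335.5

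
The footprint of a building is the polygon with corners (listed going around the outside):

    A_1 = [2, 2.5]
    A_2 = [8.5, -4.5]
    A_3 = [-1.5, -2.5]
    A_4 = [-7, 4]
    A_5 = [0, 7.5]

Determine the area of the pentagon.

74.625

Apply the shoelace formula: 2A = Σ (x_i·y_{i+1} − x_{i+1}·y_i), indices taken mod 5.
Σ = (-30.25) + (-28) + (-23.5) + (-52.5) + (-15) = -149.25
Area = |Σ|/2 = 74.625.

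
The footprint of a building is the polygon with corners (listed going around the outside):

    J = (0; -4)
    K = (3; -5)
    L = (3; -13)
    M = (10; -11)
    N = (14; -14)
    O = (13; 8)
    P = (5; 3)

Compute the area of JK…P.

186

Apply Gauss's area formula: 2A = Σ (x_i·y_{i+1} − x_{i+1}·y_i), indices taken mod 7.
Σ = (12) + (-24) + (97) + (14) + (294) + (-1) + (-20) = 372
Area = |Σ|/2 = 186.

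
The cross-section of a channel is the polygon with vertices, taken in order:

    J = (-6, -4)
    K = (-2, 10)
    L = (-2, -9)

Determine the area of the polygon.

Σ = (-68) + (38) + (-46) = -76
Area = |Σ|/2 = 38.

38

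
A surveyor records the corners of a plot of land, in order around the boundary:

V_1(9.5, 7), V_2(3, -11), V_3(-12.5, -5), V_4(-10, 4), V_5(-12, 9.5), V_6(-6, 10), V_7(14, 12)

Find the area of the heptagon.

358

Apply the shoelace formula: 2A = Σ (x_i·y_{i+1} − x_{i+1}·y_i), indices taken mod 7.
Σ = (-125.5) + (-152.5) + (-100) + (-47) + (-63) + (-212) + (-16) = -716
Area = |Σ|/2 = 358.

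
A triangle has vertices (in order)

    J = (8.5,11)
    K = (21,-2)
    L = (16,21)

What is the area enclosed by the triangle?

Σ = (-248) + (473) + (-2.5) = 222.5
Area = |Σ|/2 = 111.25.

111.25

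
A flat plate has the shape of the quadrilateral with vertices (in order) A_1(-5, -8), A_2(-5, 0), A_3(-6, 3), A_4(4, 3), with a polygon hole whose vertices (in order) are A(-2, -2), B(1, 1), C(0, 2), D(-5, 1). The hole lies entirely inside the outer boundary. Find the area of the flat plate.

39

Outer boundary:
Apply the shoelace formula: 2A = Σ (x_i·y_{i+1} − x_{i+1}·y_i), indices taken mod 4.
Cross-terms: -40, -15, -30, -17  ⇒  Σ = -102
Area = |Σ|/2 = 51.
Hole:
Cross-terms: 0, 2, 10, 12  ⇒  Σ = 24
Area = |Σ|/2 = 12.
Net area = 51 − 12 = 39.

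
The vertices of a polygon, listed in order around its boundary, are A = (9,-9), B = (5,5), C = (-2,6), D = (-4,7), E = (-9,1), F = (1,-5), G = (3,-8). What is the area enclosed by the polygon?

147.5

Apply the shoelace formula: 2A = Σ (x_i·y_{i+1} − x_{i+1}·y_i), indices taken mod 7.
Σ = (90) + (40) + (10) + (59) + (44) + (7) + (45) = 295
Area = |Σ|/2 = 147.5.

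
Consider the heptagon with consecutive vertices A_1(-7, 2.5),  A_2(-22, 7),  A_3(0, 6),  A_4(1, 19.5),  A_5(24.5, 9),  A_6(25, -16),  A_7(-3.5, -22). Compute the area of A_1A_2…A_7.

993.25

A_1→A_2: (-7)(7) − (-22)(2.5) = 6
A_2→A_3: (-22)(6) − (0)(7) = -132
A_3→A_4: (0)(19.5) − (1)(6) = -6
A_4→A_5: (1)(9) − (24.5)(19.5) = -468.75
A_5→A_6: (24.5)(-16) − (25)(9) = -617
A_6→A_7: (25)(-22) − (-3.5)(-16) = -606
A_7→A_1: (-3.5)(2.5) − (-7)(-22) = -162.75
Σ = -1986.5
Area = |Σ|/2 = 993.25.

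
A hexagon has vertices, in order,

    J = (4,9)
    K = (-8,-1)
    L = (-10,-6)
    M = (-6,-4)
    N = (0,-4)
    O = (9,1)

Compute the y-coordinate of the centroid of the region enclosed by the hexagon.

236/247

Apply the shoelace (surveyor's) formula. First the cross-terms c_i = x_i·y_{i+1} − x_{i+1}·y_i:
  68, 38, 4, 24, 36, 77  ⇒  2A = 247, A = 123.5.
Then Σ (y_i + y_{i+1})·c_i = 708, so ȳ = 708 / (6·123.5) = 236/247.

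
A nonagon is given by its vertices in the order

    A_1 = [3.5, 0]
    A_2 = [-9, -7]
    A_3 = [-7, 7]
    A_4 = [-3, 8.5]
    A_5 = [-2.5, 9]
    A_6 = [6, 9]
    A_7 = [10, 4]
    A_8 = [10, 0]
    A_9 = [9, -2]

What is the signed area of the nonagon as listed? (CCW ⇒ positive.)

-188.125

Apply Gauss's area formula: 2A = Σ (x_i·y_{i+1} − x_{i+1}·y_i), indices taken mod 9.
Σ = (-24.5) + (-112) + (-38.5) + (-5.75) + (-76.5) + (-66) + (-40) + (-20) + (7) = -376.25
Signed area = Σ/2 = -188.125 (negative ⇒ clockwise traversal).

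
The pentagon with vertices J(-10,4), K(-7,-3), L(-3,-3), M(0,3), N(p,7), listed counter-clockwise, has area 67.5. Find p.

4

The doubled signed area Σ (x_i y_{i+1} − x_{i+1} y_i) is linear in p.
With p=0 it equals 131; the coefficient of p is 1 (from the two edges through N).
So 1·p + 131 = 2·67.5 = 135 ⇒ p = 4.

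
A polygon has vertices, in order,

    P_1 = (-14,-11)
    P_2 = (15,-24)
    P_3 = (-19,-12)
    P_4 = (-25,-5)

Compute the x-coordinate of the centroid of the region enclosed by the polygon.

-814/81

Apply Gauss's area formula. First the cross-terms c_i = x_i·y_{i+1} − x_{i+1}·y_i:
  501, -636, -205, 205  ⇒  2A = -135, A = -67.5.
Then Σ (x_i + x_{i+1})·c_i = 4070, so x̄ = 4070 / (6·(-67.5)) = -814/81.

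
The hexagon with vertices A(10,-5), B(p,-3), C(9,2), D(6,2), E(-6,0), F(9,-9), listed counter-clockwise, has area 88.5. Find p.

9

Write out the shoelace sum; only the two edges meeting at B involve p:
2·Area = [(10·(-3) − p·(-5)) + (p·2 − 9·(-3))] + 117
       = 7·p + 114 = 177
⇒ p = 9.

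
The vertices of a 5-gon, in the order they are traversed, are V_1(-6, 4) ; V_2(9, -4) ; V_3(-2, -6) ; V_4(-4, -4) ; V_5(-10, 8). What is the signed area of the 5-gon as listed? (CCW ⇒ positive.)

Apply the surveyor's formula: 2A = Σ (x_i·y_{i+1} − x_{i+1}·y_i), indices taken mod 5.
Σ = (-12) + (-62) + (-16) + (-72) + (8) = -154
Signed area = Σ/2 = -77 (negative ⇒ clockwise traversal).

-77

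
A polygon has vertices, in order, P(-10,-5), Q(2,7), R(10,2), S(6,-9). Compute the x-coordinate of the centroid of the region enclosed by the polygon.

Apply the shoelace formula. First the cross-terms c_i = x_i·y_{i+1} − x_{i+1}·y_i:
  -60, -66, -102, -120  ⇒  2A = -348, A = -174.
Then Σ (x_i + x_{i+1})·c_i = -1464, so x̄ = -1464 / (6·(-174)) = 122/87.

122/87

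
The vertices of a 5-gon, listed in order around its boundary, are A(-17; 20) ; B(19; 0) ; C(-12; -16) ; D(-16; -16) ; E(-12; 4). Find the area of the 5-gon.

Apply the surveyor's formula: 2A = Σ (x_i·y_{i+1} − x_{i+1}·y_i), indices taken mod 5.
Σ = (-380) + (-304) + (-64) + (-256) + (-172) = -1176
Area = |Σ|/2 = 588.

588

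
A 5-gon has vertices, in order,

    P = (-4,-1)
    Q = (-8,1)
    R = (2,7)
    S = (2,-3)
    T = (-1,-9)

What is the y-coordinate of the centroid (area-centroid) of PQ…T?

Apply Gauss's area formula. First the cross-terms c_i = x_i·y_{i+1} − x_{i+1}·y_i:
  -12, -58, -20, -21, -35  ⇒  2A = -146, A = -73.
Then Σ (y_i + y_{i+1})·c_i = 58, so ȳ = 58 / (6·(-73)) = -29/219.

-29/219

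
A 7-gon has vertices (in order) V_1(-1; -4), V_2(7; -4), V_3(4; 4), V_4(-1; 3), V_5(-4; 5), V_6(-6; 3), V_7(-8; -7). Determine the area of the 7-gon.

Apply the shoelace (surveyor's) formula: 2A = Σ (x_i·y_{i+1} − x_{i+1}·y_i), indices taken mod 7.
V_1→V_2: (-1)(-4) − (7)(-4) = 32
V_2→V_3: (7)(4) − (4)(-4) = 44
V_3→V_4: (4)(3) − (-1)(4) = 16
V_4→V_5: (-1)(5) − (-4)(3) = 7
V_5→V_6: (-4)(3) − (-6)(5) = 18
V_6→V_7: (-6)(-7) − (-8)(3) = 66
V_7→V_1: (-8)(-4) − (-1)(-7) = 25
Σ = 208
Area = |Σ|/2 = 104.

104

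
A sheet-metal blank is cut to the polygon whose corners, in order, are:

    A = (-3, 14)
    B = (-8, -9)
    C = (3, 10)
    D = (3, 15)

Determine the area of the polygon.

94

Σ = (139) + (-53) + (15) + (87) = 188
Area = |Σ|/2 = 94.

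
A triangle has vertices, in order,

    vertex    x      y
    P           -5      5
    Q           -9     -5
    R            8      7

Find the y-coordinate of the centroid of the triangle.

Apply the shoelace formula. First the cross-terms c_i = x_i·y_{i+1} − x_{i+1}·y_i:
  70, -23, 75  ⇒  2A = 122, A = 61.
Then Σ (y_i + y_{i+1})·c_i = 854, so ȳ = 854 / (6·61) = 7/3.

7/3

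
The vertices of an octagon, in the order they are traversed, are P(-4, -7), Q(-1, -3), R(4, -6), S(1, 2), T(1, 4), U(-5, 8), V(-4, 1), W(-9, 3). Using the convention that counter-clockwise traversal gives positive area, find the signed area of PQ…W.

83

Apply the shoelace (surveyor's) formula: 2A = Σ (x_i·y_{i+1} − x_{i+1}·y_i), indices taken mod 8.
Σ = (5) + (18) + (14) + (2) + (28) + (27) + (-3) + (75) = 166
Signed area = Σ/2 = 83 (positive ⇒ counter-clockwise traversal).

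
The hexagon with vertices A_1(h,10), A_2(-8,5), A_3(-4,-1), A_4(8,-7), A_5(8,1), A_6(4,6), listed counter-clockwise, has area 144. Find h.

The doubled signed area Σ (x_i y_{i+1} − x_{i+1} y_i) is linear in h.
With h=0 it equals 292; the coefficient of h is -1 (from the two edges through A_1).
So -1·h + 292 = 2·144 = 288 ⇒ h = 4.

4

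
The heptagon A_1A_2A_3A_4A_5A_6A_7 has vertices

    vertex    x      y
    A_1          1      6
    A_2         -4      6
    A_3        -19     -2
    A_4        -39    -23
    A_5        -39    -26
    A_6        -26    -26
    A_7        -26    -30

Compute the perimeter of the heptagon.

|A_1A_2| = √((-5)² + (0)²) = √25 = 5
|A_2A_3| = √((-15)² + (-8)²) = √289 = 17
|A_3A_4| = √((-20)² + (-21)²) = √841 = 29
|A_4A_5| = √((0)² + (-3)²) = √9 = 3
|A_5A_6| = √((13)² + (0)²) = √169 = 13
|A_6A_7| = √((0)² + (-4)²) = √16 = 4
|A_7A_1| = √((27)² + (36)²) = √2025 = 45
Perimeter = 5 + 17 + 29 + 3 + 13 + 4 + 45 = 116.

116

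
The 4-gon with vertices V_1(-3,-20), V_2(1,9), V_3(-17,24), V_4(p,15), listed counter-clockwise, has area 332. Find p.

-16

The doubled signed area Σ (x_i y_{i+1} − x_{i+1} y_i) is linear in p.
With p=0 it equals -40; the coefficient of p is -44 (from the two edges through V_4).
So -44·p + -40 = 2·332 = 664 ⇒ p = -16.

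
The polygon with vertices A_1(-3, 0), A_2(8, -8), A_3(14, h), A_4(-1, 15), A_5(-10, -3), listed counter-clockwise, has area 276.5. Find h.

7

Write out the shoelace sum; only the two edges meeting at A_3 involve h:
2·Area = [(8·h − 14·(-8)) + (14·15 − (-1)·h)] + 168
       = 9·h + 490 = 553
⇒ h = 7.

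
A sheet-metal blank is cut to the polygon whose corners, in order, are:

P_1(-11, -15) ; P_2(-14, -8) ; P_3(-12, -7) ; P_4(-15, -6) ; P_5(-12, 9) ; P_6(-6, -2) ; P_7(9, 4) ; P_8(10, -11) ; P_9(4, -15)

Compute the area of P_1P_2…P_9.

379

Apply the shoelace formula: 2A = Σ (x_i·y_{i+1} − x_{i+1}·y_i), indices taken mod 9.
Σ = (-122) + (2) + (-33) + (-207) + (78) + (-6) + (-139) + (-106) + (-225) = -758
Area = |Σ|/2 = 379.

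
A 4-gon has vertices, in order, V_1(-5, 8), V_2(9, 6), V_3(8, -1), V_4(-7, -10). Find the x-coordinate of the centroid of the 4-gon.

2/11

Apply the shoelace formula. First the cross-terms c_i = x_i·y_{i+1} − x_{i+1}·y_i:
  -102, -57, -87, -106  ⇒  2A = -352, A = -176.
Then Σ (x_i + x_{i+1})·c_i = -192, so x̄ = -192 / (6·(-176)) = 2/11.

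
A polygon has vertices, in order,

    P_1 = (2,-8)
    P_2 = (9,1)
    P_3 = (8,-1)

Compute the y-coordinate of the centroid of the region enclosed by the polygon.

Apply the shoelace formula. First the cross-terms c_i = x_i·y_{i+1} − x_{i+1}·y_i:
  74, -17, -62  ⇒  2A = -5, A = -2.5.
Then Σ (y_i + y_{i+1})·c_i = 40, so ȳ = 40 / (6·(-2.5)) = -8/3.

-8/3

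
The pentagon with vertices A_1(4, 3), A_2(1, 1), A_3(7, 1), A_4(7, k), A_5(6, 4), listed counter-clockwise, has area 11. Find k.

4

The doubled signed area Σ (x_i y_{i+1} − x_{i+1} y_i) is linear in k.
With k=0 it equals 18; the coefficient of k is 1 (from the two edges through A_4).
So 1·k + 18 = 2·11 = 22 ⇒ k = 4.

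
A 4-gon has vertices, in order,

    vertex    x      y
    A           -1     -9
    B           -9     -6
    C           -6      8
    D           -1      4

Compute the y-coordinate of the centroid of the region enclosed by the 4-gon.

-326/279

Apply the surveyor's formula. First the cross-terms c_i = x_i·y_{i+1} − x_{i+1}·y_i:
  -75, -108, -16, 13  ⇒  2A = -186, A = -93.
Then Σ (y_i + y_{i+1})·c_i = 652, so ȳ = 652 / (6·(-93)) = -326/279.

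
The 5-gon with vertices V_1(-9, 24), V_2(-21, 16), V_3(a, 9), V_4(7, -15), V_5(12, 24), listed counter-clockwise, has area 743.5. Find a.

The doubled signed area Σ (x_i y_{i+1} − x_{i+1} y_i) is linear in a.
With a=0 it equals 960; the coefficient of a is -31 (from the two edges through V_3).
So -31·a + 960 = 2·743.5 = 1487 ⇒ a = -17.

-17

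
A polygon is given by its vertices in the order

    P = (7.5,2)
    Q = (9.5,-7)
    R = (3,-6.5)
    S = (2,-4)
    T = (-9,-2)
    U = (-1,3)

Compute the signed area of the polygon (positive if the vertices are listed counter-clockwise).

-102.375

Apply Gauss's area formula: 2A = Σ (x_i·y_{i+1} − x_{i+1}·y_i), indices taken mod 6.
P→Q: (7.5)(-7) − (9.5)(2) = -71.5
Q→R: (9.5)(-6.5) − (3)(-7) = -40.75
R→S: (3)(-4) − (2)(-6.5) = 1
S→T: (2)(-2) − (-9)(-4) = -40
T→U: (-9)(3) − (-1)(-2) = -29
U→P: (-1)(2) − (7.5)(3) = -24.5
Σ = -204.75
Signed area = Σ/2 = -102.375 (negative ⇒ clockwise traversal).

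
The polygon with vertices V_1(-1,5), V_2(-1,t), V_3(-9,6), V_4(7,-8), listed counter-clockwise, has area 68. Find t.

10

The doubled signed area Σ (x_i y_{i+1} − x_{i+1} y_i) is linear in t.
With t=0 it equals 56; the coefficient of t is 8 (from the two edges through V_2).
So 8·t + 56 = 2·68 = 136 ⇒ t = 10.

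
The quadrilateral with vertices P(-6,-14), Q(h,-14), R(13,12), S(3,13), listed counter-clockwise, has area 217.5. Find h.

The doubled signed area Σ (x_i y_{i+1} − x_{i+1} y_i) is linear in h.
With h=0 it equals 435; the coefficient of h is 26 (from the two edges through Q).
So 26·h + 435 = 2·217.5 = 435 ⇒ h = 0.

0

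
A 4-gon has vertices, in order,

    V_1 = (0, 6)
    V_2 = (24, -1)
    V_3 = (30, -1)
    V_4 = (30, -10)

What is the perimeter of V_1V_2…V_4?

|V_1V_2| = √((24)² + (-7)²) = √625 = 25
|V_2V_3| = √((6)² + (0)²) = √36 = 6
|V_3V_4| = √((0)² + (-9)²) = √81 = 9
|V_4V_1| = √((-30)² + (16)²) = √1156 = 34
Perimeter = 25 + 6 + 9 + 34 = 74.

74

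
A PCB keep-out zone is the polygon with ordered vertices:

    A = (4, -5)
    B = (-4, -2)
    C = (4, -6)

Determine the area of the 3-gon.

Σ = (-28) + (32) + (4) = 8
Area = |Σ|/2 = 4.

4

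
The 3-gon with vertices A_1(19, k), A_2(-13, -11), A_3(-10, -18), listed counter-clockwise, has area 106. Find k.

Write out the shoelace sum; only the two edges meeting at A_1 involve k:
2·Area = [((-10)·k − 19·(-18)) + (19·(-11) − (-13)·k)] + 124
       = 3·k + 257 = 212
⇒ k = -15.

-15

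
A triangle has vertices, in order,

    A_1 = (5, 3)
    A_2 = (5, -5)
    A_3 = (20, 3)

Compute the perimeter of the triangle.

40

|A_1A_2| = √((0)² + (-8)²) = √64 = 8
|A_2A_3| = √((15)² + (8)²) = √289 = 17
|A_3A_1| = √((-15)² + (0)²) = √225 = 15
Perimeter = 8 + 17 + 15 = 40.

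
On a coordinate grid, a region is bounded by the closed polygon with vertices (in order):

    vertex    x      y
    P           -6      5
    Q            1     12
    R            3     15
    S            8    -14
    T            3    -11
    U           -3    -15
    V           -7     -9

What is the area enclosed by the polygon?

275.5

Apply the shoelace (surveyor's) formula: 2A = Σ (x_i·y_{i+1} − x_{i+1}·y_i), indices taken mod 7.
P→Q: (-6)(12) − (1)(5) = -77
Q→R: (1)(15) − (3)(12) = -21
R→S: (3)(-14) − (8)(15) = -162
S→T: (8)(-11) − (3)(-14) = -46
T→U: (3)(-15) − (-3)(-11) = -78
U→V: (-3)(-9) − (-7)(-15) = -78
V→P: (-7)(5) − (-6)(-9) = -89
Σ = -551
Area = |Σ|/2 = 275.5.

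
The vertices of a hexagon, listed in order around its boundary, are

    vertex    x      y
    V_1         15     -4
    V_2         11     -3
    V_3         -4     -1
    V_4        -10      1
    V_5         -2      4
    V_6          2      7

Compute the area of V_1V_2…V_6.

105.5

Apply the surveyor's formula: 2A = Σ (x_i·y_{i+1} − x_{i+1}·y_i), indices taken mod 6.
Σ = (-1) + (-23) + (-14) + (-38) + (-22) + (-113) = -211
Area = |Σ|/2 = 105.5.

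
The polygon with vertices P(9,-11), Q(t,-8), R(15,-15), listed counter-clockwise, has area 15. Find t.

-3

The doubled signed area Σ (x_i y_{i+1} − x_{i+1} y_i) is linear in t.
With t=0 it equals 18; the coefficient of t is -4 (from the two edges through Q).
So -4·t + 18 = 2·15 = 30 ⇒ t = -3.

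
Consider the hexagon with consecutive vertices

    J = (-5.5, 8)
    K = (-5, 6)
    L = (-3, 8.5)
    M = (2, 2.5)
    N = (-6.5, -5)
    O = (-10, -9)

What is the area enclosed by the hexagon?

78.375

Σ = (7) + (-24.5) + (-24.5) + (6.25) + (8.5) + (-129.5) = -156.75
Area = |Σ|/2 = 78.375.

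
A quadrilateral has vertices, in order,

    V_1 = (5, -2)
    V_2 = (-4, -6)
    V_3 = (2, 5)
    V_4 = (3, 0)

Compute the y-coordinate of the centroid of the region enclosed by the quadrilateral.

Apply the shoelace formula. First the cross-terms c_i = x_i·y_{i+1} − x_{i+1}·y_i:
  -38, -8, -15, -6  ⇒  2A = -67, A = -33.5.
Then Σ (y_i + y_{i+1})·c_i = 249, so ȳ = 249 / (6·(-33.5)) = -83/67.

-83/67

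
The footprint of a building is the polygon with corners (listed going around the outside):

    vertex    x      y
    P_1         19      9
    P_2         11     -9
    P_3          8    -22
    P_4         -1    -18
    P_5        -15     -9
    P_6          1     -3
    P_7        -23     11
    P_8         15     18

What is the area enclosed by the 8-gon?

828.5

Σ = (-270) + (-170) + (-166) + (-261) + (54) + (-58) + (-579) + (-207) = -1657
Area = |Σ|/2 = 828.5.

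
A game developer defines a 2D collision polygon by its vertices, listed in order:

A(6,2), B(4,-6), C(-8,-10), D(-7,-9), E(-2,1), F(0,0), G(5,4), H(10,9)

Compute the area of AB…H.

92

Σ = (-44) + (-88) + (2) + (-25) + (0) + (0) + (5) + (-34) = -184
Area = |Σ|/2 = 92.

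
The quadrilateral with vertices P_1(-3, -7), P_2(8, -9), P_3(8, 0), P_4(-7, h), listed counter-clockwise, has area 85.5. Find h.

The doubled signed area Σ (x_i y_{i+1} − x_{i+1} y_i) is linear in h.
With h=0 it equals 204; the coefficient of h is 11 (from the two edges through P_4).
So 11·h + 204 = 2·85.5 = 171 ⇒ h = -3.

-3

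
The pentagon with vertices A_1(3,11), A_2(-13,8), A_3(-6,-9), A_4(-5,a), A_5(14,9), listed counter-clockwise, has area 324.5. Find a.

-14

Write out the shoelace sum; only the two edges meeting at A_4 involve a:
2·Area = [((-6)·a − (-5)·(-9)) + ((-5)·9 − 14·a)] + 459
       = -20·a + 369 = 649
⇒ a = -14.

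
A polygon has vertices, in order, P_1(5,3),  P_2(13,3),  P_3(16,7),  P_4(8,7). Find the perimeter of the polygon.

26

|P_1P_2| = √((8)² + (0)²) = √64 = 8
|P_2P_3| = √((3)² + (4)²) = √25 = 5
|P_3P_4| = √((-8)² + (0)²) = √64 = 8
|P_4P_1| = √((-3)² + (-4)²) = √25 = 5
Perimeter = 8 + 5 + 8 + 5 = 26.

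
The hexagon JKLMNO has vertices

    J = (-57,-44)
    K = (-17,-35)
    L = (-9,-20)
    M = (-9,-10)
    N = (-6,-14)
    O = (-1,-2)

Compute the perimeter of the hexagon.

|JK| = √((40)² + (9)²) = √1681 = 41
|KL| = √((8)² + (15)²) = √289 = 17
|LM| = √((0)² + (10)²) = √100 = 10
|MN| = √((3)² + (-4)²) = √25 = 5
|NO| = √((5)² + (12)²) = √169 = 13
|OJ| = √((-56)² + (-42)²) = √4900 = 70
Perimeter = 41 + 17 + 10 + 5 + 13 + 70 = 156.

156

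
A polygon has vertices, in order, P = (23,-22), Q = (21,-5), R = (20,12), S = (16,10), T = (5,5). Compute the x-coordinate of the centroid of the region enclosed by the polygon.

15.83203125

Apply the shoelace formula. First the cross-terms c_i = x_i·y_{i+1} − x_{i+1}·y_i:
  347, 352, 8, 30, -225  ⇒  2A = 512, A = 256.
Then Σ (x_i + x_{i+1})·c_i = 24318, so x̄ = 24318 / (6·256) = 15.83203125.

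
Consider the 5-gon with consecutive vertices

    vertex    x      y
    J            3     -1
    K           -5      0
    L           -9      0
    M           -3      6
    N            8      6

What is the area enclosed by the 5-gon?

Apply Gauss's area formula: 2A = Σ (x_i·y_{i+1} − x_{i+1}·y_i), indices taken mod 5.
Σ = (-5) + (0) + (-54) + (-66) + (-26) = -151
Area = |Σ|/2 = 75.5.

75.5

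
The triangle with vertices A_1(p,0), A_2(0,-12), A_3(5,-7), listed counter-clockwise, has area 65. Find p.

The doubled signed area Σ (x_i y_{i+1} − x_{i+1} y_i) is linear in p.
With p=0 it equals 60; the coefficient of p is -5 (from the two edges through A_1).
So -5·p + 60 = 2·65 = 130 ⇒ p = -14.

-14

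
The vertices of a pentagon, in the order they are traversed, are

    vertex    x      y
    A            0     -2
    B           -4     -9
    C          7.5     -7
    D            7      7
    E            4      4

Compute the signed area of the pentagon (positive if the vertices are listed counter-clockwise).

Apply Gauss's area formula: 2A = Σ (x_i·y_{i+1} − x_{i+1}·y_i), indices taken mod 5.
A→B: (0)(-9) − (-4)(-2) = -8
B→C: (-4)(-7) − (7.5)(-9) = 95.5
C→D: (7.5)(7) − (7)(-7) = 101.5
D→E: (7)(4) − (4)(7) = 0
E→A: (4)(-2) − (0)(4) = -8
Σ = 181
Signed area = Σ/2 = 90.5 (positive ⇒ counter-clockwise traversal).

90.5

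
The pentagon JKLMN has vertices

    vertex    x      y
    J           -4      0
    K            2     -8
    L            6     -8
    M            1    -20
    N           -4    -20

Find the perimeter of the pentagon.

|JK| = √((6)² + (-8)²) = √100 = 10
|KL| = √((4)² + (0)²) = √16 = 4
|LM| = √((-5)² + (-12)²) = √169 = 13
|MN| = √((-5)² + (0)²) = √25 = 5
|NJ| = √((0)² + (20)²) = √400 = 20
Perimeter = 10 + 4 + 13 + 5 + 20 = 52.

52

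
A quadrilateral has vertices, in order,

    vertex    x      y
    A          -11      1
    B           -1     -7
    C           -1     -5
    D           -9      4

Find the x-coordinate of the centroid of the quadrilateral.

-571/93

Apply the surveyor's formula. First the cross-terms c_i = x_i·y_{i+1} − x_{i+1}·y_i:
  78, -2, -49, 35  ⇒  2A = 62, A = 31.
Then Σ (x_i + x_{i+1})·c_i = -1142, so x̄ = -1142 / (6·31) = -571/93.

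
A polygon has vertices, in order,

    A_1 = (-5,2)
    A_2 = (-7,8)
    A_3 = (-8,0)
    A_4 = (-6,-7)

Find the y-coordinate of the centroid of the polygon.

Apply Gauss's area formula. First the cross-terms c_i = x_i·y_{i+1} − x_{i+1}·y_i:
  -26, 64, 56, -47  ⇒  2A = 47, A = 23.5.
Then Σ (y_i + y_{i+1})·c_i = 95, so ȳ = 95 / (6·23.5) = 95/141.

95/141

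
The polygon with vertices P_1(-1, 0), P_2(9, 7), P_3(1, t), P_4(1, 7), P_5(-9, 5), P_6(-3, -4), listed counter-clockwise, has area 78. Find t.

Write out the shoelace sum; only the two edges meeting at P_3 involve t:
2·Area = [(9·t − 1·7) + (1·7 − 1·t)] + 108
       = 8·t + 108 = 156
⇒ t = 6.

6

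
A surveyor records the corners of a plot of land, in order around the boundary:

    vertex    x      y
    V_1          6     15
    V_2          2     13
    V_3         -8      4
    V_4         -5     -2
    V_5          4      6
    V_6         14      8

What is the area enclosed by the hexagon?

Σ = (48) + (112) + (36) + (-22) + (-52) + (162) = 284
Area = |Σ|/2 = 142.

142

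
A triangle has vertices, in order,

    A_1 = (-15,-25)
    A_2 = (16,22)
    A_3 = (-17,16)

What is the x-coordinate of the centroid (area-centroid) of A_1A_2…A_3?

Apply the shoelace (surveyor's) formula. First the cross-terms c_i = x_i·y_{i+1} − x_{i+1}·y_i:
  70, 630, 665  ⇒  2A = 1365, A = 682.5.
Then Σ (x_i + x_{i+1})·c_i = -21840, so x̄ = -21840 / (6·682.5) = -16/3.

-16/3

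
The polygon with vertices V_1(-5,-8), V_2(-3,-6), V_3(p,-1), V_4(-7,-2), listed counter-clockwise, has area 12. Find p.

The doubled signed area Σ (x_i y_{i+1} − x_{i+1} y_i) is linear in p.
With p=0 it equals 48; the coefficient of p is 4 (from the two edges through V_3).
So 4·p + 48 = 2·12 = 24 ⇒ p = -6.

-6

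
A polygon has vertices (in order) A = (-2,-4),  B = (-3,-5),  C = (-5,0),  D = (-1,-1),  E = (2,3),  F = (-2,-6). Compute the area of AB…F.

16.5

Apply the shoelace (surveyor's) formula: 2A = Σ (x_i·y_{i+1} − x_{i+1}·y_i), indices taken mod 6.
A→B: (-2)(-5) − (-3)(-4) = -2
B→C: (-3)(0) − (-5)(-5) = -25
C→D: (-5)(-1) − (-1)(0) = 5
D→E: (-1)(3) − (2)(-1) = -1
E→F: (2)(-6) − (-2)(3) = -6
F→A: (-2)(-4) − (-2)(-6) = -4
Σ = -33
Area = |Σ|/2 = 16.5.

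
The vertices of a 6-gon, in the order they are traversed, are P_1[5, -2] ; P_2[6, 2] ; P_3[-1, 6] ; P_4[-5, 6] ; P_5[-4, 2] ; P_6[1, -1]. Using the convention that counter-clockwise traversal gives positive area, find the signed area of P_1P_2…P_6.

Apply Gauss's area formula: 2A = Σ (x_i·y_{i+1} − x_{i+1}·y_i), indices taken mod 6.
P_1→P_2: (5)(2) − (6)(-2) = 22
P_2→P_3: (6)(6) − (-1)(2) = 38
P_3→P_4: (-1)(6) − (-5)(6) = 24
P_4→P_5: (-5)(2) − (-4)(6) = 14
P_5→P_6: (-4)(-1) − (1)(2) = 2
P_6→P_1: (1)(-2) − (5)(-1) = 3
Σ = 103
Signed area = Σ/2 = 51.5 (positive ⇒ counter-clockwise traversal).

51.5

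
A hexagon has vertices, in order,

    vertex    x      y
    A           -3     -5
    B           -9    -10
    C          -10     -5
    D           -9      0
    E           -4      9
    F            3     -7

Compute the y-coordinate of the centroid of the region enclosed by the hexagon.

-140/99

Apply the shoelace formula. First the cross-terms c_i = x_i·y_{i+1} − x_{i+1}·y_i:
  -15, -55, -45, -81, 1, -36  ⇒  2A = -231, A = -115.5.
Then Σ (y_i + y_{i+1})·c_i = 980, so ȳ = 980 / (6·(-115.5)) = -140/99.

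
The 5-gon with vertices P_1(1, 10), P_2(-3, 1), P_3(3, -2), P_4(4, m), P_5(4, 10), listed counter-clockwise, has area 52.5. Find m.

The doubled signed area Σ (x_i y_{i+1} − x_{i+1} y_i) is linear in m.
With m=0 it equals 112; the coefficient of m is -1 (from the two edges through P_4).
So -1·m + 112 = 2·52.5 = 105 ⇒ m = 7.

7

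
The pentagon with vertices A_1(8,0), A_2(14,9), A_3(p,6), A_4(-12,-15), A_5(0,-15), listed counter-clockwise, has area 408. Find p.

-12

Write out the shoelace sum; only the two edges meeting at A_3 involve p:
2·Area = [(14·6 − p·9) + (p·(-15) − (-12)·6)] + 372
       = -24·p + 528 = 816
⇒ p = -12.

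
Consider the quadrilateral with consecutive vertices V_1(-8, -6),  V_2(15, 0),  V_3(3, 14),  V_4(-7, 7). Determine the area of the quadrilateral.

258.5

Σ = (90) + (210) + (119) + (98) = 517
Area = |Σ|/2 = 258.5.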